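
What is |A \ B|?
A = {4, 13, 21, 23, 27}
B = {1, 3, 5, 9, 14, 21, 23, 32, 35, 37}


Set A = {4, 13, 21, 23, 27}
Set B = {1, 3, 5, 9, 14, 21, 23, 32, 35, 37}
A \ B = {4, 13, 27}
|A \ B| = 3

3


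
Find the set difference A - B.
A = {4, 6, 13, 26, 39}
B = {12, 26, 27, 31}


Set A = {4, 6, 13, 26, 39}
Set B = {12, 26, 27, 31}
A \ B includes elements in A that are not in B.
Check each element of A:
4 (not in B, keep), 6 (not in B, keep), 13 (not in B, keep), 26 (in B, remove), 39 (not in B, keep)
A \ B = {4, 6, 13, 39}

{4, 6, 13, 39}


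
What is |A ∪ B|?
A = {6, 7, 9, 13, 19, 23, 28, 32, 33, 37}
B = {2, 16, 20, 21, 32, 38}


Set A = {6, 7, 9, 13, 19, 23, 28, 32, 33, 37}, |A| = 10
Set B = {2, 16, 20, 21, 32, 38}, |B| = 6
A ∩ B = {32}, |A ∩ B| = 1
|A ∪ B| = |A| + |B| - |A ∩ B| = 10 + 6 - 1 = 15

15


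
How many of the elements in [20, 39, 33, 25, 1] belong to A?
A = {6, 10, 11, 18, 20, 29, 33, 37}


Set A = {6, 10, 11, 18, 20, 29, 33, 37}
Candidates: [20, 39, 33, 25, 1]
Check each candidate:
20 ∈ A, 39 ∉ A, 33 ∈ A, 25 ∉ A, 1 ∉ A
Count of candidates in A: 2

2


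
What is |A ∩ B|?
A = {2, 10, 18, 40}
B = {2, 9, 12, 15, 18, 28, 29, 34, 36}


Set A = {2, 10, 18, 40}
Set B = {2, 9, 12, 15, 18, 28, 29, 34, 36}
A ∩ B = {2, 18}
|A ∩ B| = 2

2


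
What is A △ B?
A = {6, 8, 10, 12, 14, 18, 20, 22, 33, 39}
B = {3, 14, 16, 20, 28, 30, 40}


Set A = {6, 8, 10, 12, 14, 18, 20, 22, 33, 39}
Set B = {3, 14, 16, 20, 28, 30, 40}
A △ B = (A \ B) ∪ (B \ A)
Elements in A but not B: {6, 8, 10, 12, 18, 22, 33, 39}
Elements in B but not A: {3, 16, 28, 30, 40}
A △ B = {3, 6, 8, 10, 12, 16, 18, 22, 28, 30, 33, 39, 40}

{3, 6, 8, 10, 12, 16, 18, 22, 28, 30, 33, 39, 40}


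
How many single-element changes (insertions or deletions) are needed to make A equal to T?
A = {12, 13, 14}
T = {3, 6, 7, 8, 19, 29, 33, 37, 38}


Set A = {12, 13, 14}
Set T = {3, 6, 7, 8, 19, 29, 33, 37, 38}
Elements to remove from A (in A, not in T): {12, 13, 14} → 3 removals
Elements to add to A (in T, not in A): {3, 6, 7, 8, 19, 29, 33, 37, 38} → 9 additions
Total edits = 3 + 9 = 12

12


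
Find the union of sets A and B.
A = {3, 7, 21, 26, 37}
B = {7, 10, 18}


Set A = {3, 7, 21, 26, 37}
Set B = {7, 10, 18}
A ∪ B includes all elements in either set.
Elements from A: {3, 7, 21, 26, 37}
Elements from B not already included: {10, 18}
A ∪ B = {3, 7, 10, 18, 21, 26, 37}

{3, 7, 10, 18, 21, 26, 37}


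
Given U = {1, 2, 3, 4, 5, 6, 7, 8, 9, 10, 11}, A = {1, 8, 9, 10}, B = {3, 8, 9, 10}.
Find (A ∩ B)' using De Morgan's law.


U = {1, 2, 3, 4, 5, 6, 7, 8, 9, 10, 11}
A = {1, 8, 9, 10}, B = {3, 8, 9, 10}
A ∩ B = {8, 9, 10}
(A ∩ B)' = U \ (A ∩ B) = {1, 2, 3, 4, 5, 6, 7, 11}
Verification via A' ∪ B': A' = {2, 3, 4, 5, 6, 7, 11}, B' = {1, 2, 4, 5, 6, 7, 11}
A' ∪ B' = {1, 2, 3, 4, 5, 6, 7, 11} ✓

{1, 2, 3, 4, 5, 6, 7, 11}


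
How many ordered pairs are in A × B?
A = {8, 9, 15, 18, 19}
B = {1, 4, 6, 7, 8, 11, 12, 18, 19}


Set A = {8, 9, 15, 18, 19} has 5 elements.
Set B = {1, 4, 6, 7, 8, 11, 12, 18, 19} has 9 elements.
|A × B| = |A| × |B| = 5 × 9 = 45

45


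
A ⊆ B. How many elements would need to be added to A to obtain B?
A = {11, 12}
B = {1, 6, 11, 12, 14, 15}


Set A = {11, 12}, |A| = 2
Set B = {1, 6, 11, 12, 14, 15}, |B| = 6
Since A ⊆ B: B \ A = {1, 6, 14, 15}
|B| - |A| = 6 - 2 = 4

4


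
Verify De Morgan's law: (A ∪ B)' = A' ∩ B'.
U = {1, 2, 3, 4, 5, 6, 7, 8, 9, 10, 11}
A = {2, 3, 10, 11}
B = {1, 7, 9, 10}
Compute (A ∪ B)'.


U = {1, 2, 3, 4, 5, 6, 7, 8, 9, 10, 11}
A = {2, 3, 10, 11}, B = {1, 7, 9, 10}
A ∪ B = {1, 2, 3, 7, 9, 10, 11}
(A ∪ B)' = U \ (A ∪ B) = {4, 5, 6, 8}
Verification via A' ∩ B': A' = {1, 4, 5, 6, 7, 8, 9}, B' = {2, 3, 4, 5, 6, 8, 11}
A' ∩ B' = {4, 5, 6, 8} ✓

{4, 5, 6, 8}


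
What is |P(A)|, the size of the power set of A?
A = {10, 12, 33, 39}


Set A = {10, 12, 33, 39}
|A| = 4
The power set P(A) contains all subsets of A.
|P(A)| = 2^|A| = 2^4 = 16

16


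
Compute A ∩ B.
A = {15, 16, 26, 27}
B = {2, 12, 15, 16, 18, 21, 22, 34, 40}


Set A = {15, 16, 26, 27}
Set B = {2, 12, 15, 16, 18, 21, 22, 34, 40}
A ∩ B includes only elements in both sets.
Check each element of A against B:
15 ✓, 16 ✓, 26 ✗, 27 ✗
A ∩ B = {15, 16}

{15, 16}


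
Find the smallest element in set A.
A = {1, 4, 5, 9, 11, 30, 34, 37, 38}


Set A = {1, 4, 5, 9, 11, 30, 34, 37, 38}
Elements in ascending order: 1, 4, 5, 9, 11, 30, 34, 37, 38
The smallest element is 1.

1


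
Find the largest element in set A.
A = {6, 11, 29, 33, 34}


Set A = {6, 11, 29, 33, 34}
Elements in ascending order: 6, 11, 29, 33, 34
The largest element is 34.

34


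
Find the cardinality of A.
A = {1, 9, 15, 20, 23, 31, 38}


Set A = {1, 9, 15, 20, 23, 31, 38}
Listing elements: 1, 9, 15, 20, 23, 31, 38
Counting: 7 elements
|A| = 7

7


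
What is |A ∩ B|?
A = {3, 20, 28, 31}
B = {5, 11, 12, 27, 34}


Set A = {3, 20, 28, 31}
Set B = {5, 11, 12, 27, 34}
A ∩ B = {}
|A ∩ B| = 0

0


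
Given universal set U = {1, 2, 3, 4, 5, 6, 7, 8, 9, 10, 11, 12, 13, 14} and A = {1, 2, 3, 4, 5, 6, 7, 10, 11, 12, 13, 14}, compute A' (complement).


Universal set U = {1, 2, 3, 4, 5, 6, 7, 8, 9, 10, 11, 12, 13, 14}
Set A = {1, 2, 3, 4, 5, 6, 7, 10, 11, 12, 13, 14}
A' = U \ A = elements in U but not in A
Checking each element of U:
1 (in A, exclude), 2 (in A, exclude), 3 (in A, exclude), 4 (in A, exclude), 5 (in A, exclude), 6 (in A, exclude), 7 (in A, exclude), 8 (not in A, include), 9 (not in A, include), 10 (in A, exclude), 11 (in A, exclude), 12 (in A, exclude), 13 (in A, exclude), 14 (in A, exclude)
A' = {8, 9}

{8, 9}


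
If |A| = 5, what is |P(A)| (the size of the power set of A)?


The set has 5 elements.
The power set contains all possible subsets.
|P(A)| = 2^|A| = 2^5 = 32

32


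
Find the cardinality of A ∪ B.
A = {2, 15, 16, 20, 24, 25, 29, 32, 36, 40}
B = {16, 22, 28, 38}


Set A = {2, 15, 16, 20, 24, 25, 29, 32, 36, 40}, |A| = 10
Set B = {16, 22, 28, 38}, |B| = 4
A ∩ B = {16}, |A ∩ B| = 1
|A ∪ B| = |A| + |B| - |A ∩ B| = 10 + 4 - 1 = 13

13


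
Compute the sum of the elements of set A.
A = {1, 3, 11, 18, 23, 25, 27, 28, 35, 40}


Set A = {1, 3, 11, 18, 23, 25, 27, 28, 35, 40}
Sum = 1 + 3 + 11 + 18 + 23 + 25 + 27 + 28 + 35 + 40 = 211

211


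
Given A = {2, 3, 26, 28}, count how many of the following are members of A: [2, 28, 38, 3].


Set A = {2, 3, 26, 28}
Candidates: [2, 28, 38, 3]
Check each candidate:
2 ∈ A, 28 ∈ A, 38 ∉ A, 3 ∈ A
Count of candidates in A: 3

3


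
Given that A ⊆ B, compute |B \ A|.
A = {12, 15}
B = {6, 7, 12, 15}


Set A = {12, 15}, |A| = 2
Set B = {6, 7, 12, 15}, |B| = 4
Since A ⊆ B: B \ A = {6, 7}
|B| - |A| = 4 - 2 = 2

2


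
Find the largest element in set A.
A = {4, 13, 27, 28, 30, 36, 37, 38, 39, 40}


Set A = {4, 13, 27, 28, 30, 36, 37, 38, 39, 40}
Elements in ascending order: 4, 13, 27, 28, 30, 36, 37, 38, 39, 40
The largest element is 40.

40


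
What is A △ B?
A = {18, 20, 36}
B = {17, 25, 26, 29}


Set A = {18, 20, 36}
Set B = {17, 25, 26, 29}
A △ B = (A \ B) ∪ (B \ A)
Elements in A but not B: {18, 20, 36}
Elements in B but not A: {17, 25, 26, 29}
A △ B = {17, 18, 20, 25, 26, 29, 36}

{17, 18, 20, 25, 26, 29, 36}


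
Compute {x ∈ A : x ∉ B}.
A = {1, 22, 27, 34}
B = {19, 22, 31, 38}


Set A = {1, 22, 27, 34}
Set B = {19, 22, 31, 38}
Check each element of A against B:
1 ∉ B (include), 22 ∈ B, 27 ∉ B (include), 34 ∉ B (include)
Elements of A not in B: {1, 27, 34}

{1, 27, 34}


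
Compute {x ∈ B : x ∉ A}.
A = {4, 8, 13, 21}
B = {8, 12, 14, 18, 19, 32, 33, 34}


Set A = {4, 8, 13, 21}
Set B = {8, 12, 14, 18, 19, 32, 33, 34}
Check each element of B against A:
8 ∈ A, 12 ∉ A (include), 14 ∉ A (include), 18 ∉ A (include), 19 ∉ A (include), 32 ∉ A (include), 33 ∉ A (include), 34 ∉ A (include)
Elements of B not in A: {12, 14, 18, 19, 32, 33, 34}

{12, 14, 18, 19, 32, 33, 34}


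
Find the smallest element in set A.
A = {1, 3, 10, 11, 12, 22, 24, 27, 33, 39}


Set A = {1, 3, 10, 11, 12, 22, 24, 27, 33, 39}
Elements in ascending order: 1, 3, 10, 11, 12, 22, 24, 27, 33, 39
The smallest element is 1.

1


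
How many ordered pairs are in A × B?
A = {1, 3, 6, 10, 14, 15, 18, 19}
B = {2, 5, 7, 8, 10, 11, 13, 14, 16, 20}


Set A = {1, 3, 6, 10, 14, 15, 18, 19} has 8 elements.
Set B = {2, 5, 7, 8, 10, 11, 13, 14, 16, 20} has 10 elements.
|A × B| = |A| × |B| = 8 × 10 = 80

80


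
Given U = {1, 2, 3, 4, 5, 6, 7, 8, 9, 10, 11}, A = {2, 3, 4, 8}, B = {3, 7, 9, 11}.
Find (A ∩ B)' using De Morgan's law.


U = {1, 2, 3, 4, 5, 6, 7, 8, 9, 10, 11}
A = {2, 3, 4, 8}, B = {3, 7, 9, 11}
A ∩ B = {3}
(A ∩ B)' = U \ (A ∩ B) = {1, 2, 4, 5, 6, 7, 8, 9, 10, 11}
Verification via A' ∪ B': A' = {1, 5, 6, 7, 9, 10, 11}, B' = {1, 2, 4, 5, 6, 8, 10}
A' ∪ B' = {1, 2, 4, 5, 6, 7, 8, 9, 10, 11} ✓

{1, 2, 4, 5, 6, 7, 8, 9, 10, 11}


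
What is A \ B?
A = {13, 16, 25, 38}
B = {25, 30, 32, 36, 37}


Set A = {13, 16, 25, 38}
Set B = {25, 30, 32, 36, 37}
A \ B includes elements in A that are not in B.
Check each element of A:
13 (not in B, keep), 16 (not in B, keep), 25 (in B, remove), 38 (not in B, keep)
A \ B = {13, 16, 38}

{13, 16, 38}


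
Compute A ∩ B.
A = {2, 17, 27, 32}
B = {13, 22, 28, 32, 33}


Set A = {2, 17, 27, 32}
Set B = {13, 22, 28, 32, 33}
A ∩ B includes only elements in both sets.
Check each element of A against B:
2 ✗, 17 ✗, 27 ✗, 32 ✓
A ∩ B = {32}

{32}


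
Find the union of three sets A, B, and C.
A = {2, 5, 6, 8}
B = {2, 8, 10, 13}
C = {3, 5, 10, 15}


Set A = {2, 5, 6, 8}
Set B = {2, 8, 10, 13}
Set C = {3, 5, 10, 15}
First, A ∪ B = {2, 5, 6, 8, 10, 13}
Then, (A ∪ B) ∪ C = {2, 3, 5, 6, 8, 10, 13, 15}

{2, 3, 5, 6, 8, 10, 13, 15}


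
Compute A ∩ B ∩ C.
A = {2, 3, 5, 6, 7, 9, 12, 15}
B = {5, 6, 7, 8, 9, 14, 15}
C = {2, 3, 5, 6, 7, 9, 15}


Set A = {2, 3, 5, 6, 7, 9, 12, 15}
Set B = {5, 6, 7, 8, 9, 14, 15}
Set C = {2, 3, 5, 6, 7, 9, 15}
First, A ∩ B = {5, 6, 7, 9, 15}
Then, (A ∩ B) ∩ C = {5, 6, 7, 9, 15}

{5, 6, 7, 9, 15}


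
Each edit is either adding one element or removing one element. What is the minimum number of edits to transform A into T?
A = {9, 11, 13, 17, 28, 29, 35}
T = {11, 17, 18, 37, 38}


Set A = {9, 11, 13, 17, 28, 29, 35}
Set T = {11, 17, 18, 37, 38}
Elements to remove from A (in A, not in T): {9, 13, 28, 29, 35} → 5 removals
Elements to add to A (in T, not in A): {18, 37, 38} → 3 additions
Total edits = 5 + 3 = 8

8


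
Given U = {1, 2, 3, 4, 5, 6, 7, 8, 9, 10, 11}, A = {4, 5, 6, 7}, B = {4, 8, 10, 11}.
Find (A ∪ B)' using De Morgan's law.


U = {1, 2, 3, 4, 5, 6, 7, 8, 9, 10, 11}
A = {4, 5, 6, 7}, B = {4, 8, 10, 11}
A ∪ B = {4, 5, 6, 7, 8, 10, 11}
(A ∪ B)' = U \ (A ∪ B) = {1, 2, 3, 9}
Verification via A' ∩ B': A' = {1, 2, 3, 8, 9, 10, 11}, B' = {1, 2, 3, 5, 6, 7, 9}
A' ∩ B' = {1, 2, 3, 9} ✓

{1, 2, 3, 9}


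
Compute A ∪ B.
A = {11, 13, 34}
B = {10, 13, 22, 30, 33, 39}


Set A = {11, 13, 34}
Set B = {10, 13, 22, 30, 33, 39}
A ∪ B includes all elements in either set.
Elements from A: {11, 13, 34}
Elements from B not already included: {10, 22, 30, 33, 39}
A ∪ B = {10, 11, 13, 22, 30, 33, 34, 39}

{10, 11, 13, 22, 30, 33, 34, 39}


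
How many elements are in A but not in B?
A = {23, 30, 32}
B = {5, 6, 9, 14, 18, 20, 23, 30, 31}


Set A = {23, 30, 32}
Set B = {5, 6, 9, 14, 18, 20, 23, 30, 31}
A \ B = {32}
|A \ B| = 1

1


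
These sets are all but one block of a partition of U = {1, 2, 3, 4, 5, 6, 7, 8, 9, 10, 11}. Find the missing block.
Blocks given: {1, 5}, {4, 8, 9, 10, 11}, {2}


U = {1, 2, 3, 4, 5, 6, 7, 8, 9, 10, 11}
Shown blocks: {1, 5}, {4, 8, 9, 10, 11}, {2}
A partition's blocks are pairwise disjoint and cover U, so the missing block = U \ (union of shown blocks).
Union of shown blocks: {1, 2, 4, 5, 8, 9, 10, 11}
Missing block = U \ (union) = {3, 6, 7}

{3, 6, 7}


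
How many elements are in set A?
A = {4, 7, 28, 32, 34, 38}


Set A = {4, 7, 28, 32, 34, 38}
Listing elements: 4, 7, 28, 32, 34, 38
Counting: 6 elements
|A| = 6

6


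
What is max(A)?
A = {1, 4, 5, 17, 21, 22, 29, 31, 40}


Set A = {1, 4, 5, 17, 21, 22, 29, 31, 40}
Elements in ascending order: 1, 4, 5, 17, 21, 22, 29, 31, 40
The largest element is 40.

40


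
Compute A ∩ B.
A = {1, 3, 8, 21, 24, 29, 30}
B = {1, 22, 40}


Set A = {1, 3, 8, 21, 24, 29, 30}
Set B = {1, 22, 40}
A ∩ B includes only elements in both sets.
Check each element of A against B:
1 ✓, 3 ✗, 8 ✗, 21 ✗, 24 ✗, 29 ✗, 30 ✗
A ∩ B = {1}

{1}


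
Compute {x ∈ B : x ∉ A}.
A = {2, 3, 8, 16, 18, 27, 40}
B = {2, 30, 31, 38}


Set A = {2, 3, 8, 16, 18, 27, 40}
Set B = {2, 30, 31, 38}
Check each element of B against A:
2 ∈ A, 30 ∉ A (include), 31 ∉ A (include), 38 ∉ A (include)
Elements of B not in A: {30, 31, 38}

{30, 31, 38}


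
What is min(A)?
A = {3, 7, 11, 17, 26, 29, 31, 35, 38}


Set A = {3, 7, 11, 17, 26, 29, 31, 35, 38}
Elements in ascending order: 3, 7, 11, 17, 26, 29, 31, 35, 38
The smallest element is 3.

3


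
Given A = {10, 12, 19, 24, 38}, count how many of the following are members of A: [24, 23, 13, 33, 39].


Set A = {10, 12, 19, 24, 38}
Candidates: [24, 23, 13, 33, 39]
Check each candidate:
24 ∈ A, 23 ∉ A, 13 ∉ A, 33 ∉ A, 39 ∉ A
Count of candidates in A: 1

1


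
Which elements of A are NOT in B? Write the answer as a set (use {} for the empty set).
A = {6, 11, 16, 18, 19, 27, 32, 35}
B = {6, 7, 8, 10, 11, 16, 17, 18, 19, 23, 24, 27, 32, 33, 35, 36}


Set A = {6, 11, 16, 18, 19, 27, 32, 35}
Set B = {6, 7, 8, 10, 11, 16, 17, 18, 19, 23, 24, 27, 32, 33, 35, 36}
Check each element of A against B:
6 ∈ B, 11 ∈ B, 16 ∈ B, 18 ∈ B, 19 ∈ B, 27 ∈ B, 32 ∈ B, 35 ∈ B
Elements of A not in B: {}

{}


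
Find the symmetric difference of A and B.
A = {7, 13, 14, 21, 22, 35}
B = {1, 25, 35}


Set A = {7, 13, 14, 21, 22, 35}
Set B = {1, 25, 35}
A △ B = (A \ B) ∪ (B \ A)
Elements in A but not B: {7, 13, 14, 21, 22}
Elements in B but not A: {1, 25}
A △ B = {1, 7, 13, 14, 21, 22, 25}

{1, 7, 13, 14, 21, 22, 25}


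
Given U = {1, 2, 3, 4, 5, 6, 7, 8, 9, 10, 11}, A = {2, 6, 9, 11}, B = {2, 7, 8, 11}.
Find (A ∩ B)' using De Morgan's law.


U = {1, 2, 3, 4, 5, 6, 7, 8, 9, 10, 11}
A = {2, 6, 9, 11}, B = {2, 7, 8, 11}
A ∩ B = {2, 11}
(A ∩ B)' = U \ (A ∩ B) = {1, 3, 4, 5, 6, 7, 8, 9, 10}
Verification via A' ∪ B': A' = {1, 3, 4, 5, 7, 8, 10}, B' = {1, 3, 4, 5, 6, 9, 10}
A' ∪ B' = {1, 3, 4, 5, 6, 7, 8, 9, 10} ✓

{1, 3, 4, 5, 6, 7, 8, 9, 10}


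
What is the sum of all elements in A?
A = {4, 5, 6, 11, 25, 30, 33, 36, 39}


Set A = {4, 5, 6, 11, 25, 30, 33, 36, 39}
Sum = 4 + 5 + 6 + 11 + 25 + 30 + 33 + 36 + 39 = 189

189


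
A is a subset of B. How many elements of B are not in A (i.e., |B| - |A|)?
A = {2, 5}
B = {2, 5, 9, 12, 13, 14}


Set A = {2, 5}, |A| = 2
Set B = {2, 5, 9, 12, 13, 14}, |B| = 6
Since A ⊆ B: B \ A = {9, 12, 13, 14}
|B| - |A| = 6 - 2 = 4

4


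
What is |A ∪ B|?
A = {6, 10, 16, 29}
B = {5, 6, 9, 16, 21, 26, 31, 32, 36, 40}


Set A = {6, 10, 16, 29}, |A| = 4
Set B = {5, 6, 9, 16, 21, 26, 31, 32, 36, 40}, |B| = 10
A ∩ B = {6, 16}, |A ∩ B| = 2
|A ∪ B| = |A| + |B| - |A ∩ B| = 4 + 10 - 2 = 12

12


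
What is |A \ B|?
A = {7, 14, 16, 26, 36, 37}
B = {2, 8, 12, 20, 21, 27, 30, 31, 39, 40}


Set A = {7, 14, 16, 26, 36, 37}
Set B = {2, 8, 12, 20, 21, 27, 30, 31, 39, 40}
A \ B = {7, 14, 16, 26, 36, 37}
|A \ B| = 6

6


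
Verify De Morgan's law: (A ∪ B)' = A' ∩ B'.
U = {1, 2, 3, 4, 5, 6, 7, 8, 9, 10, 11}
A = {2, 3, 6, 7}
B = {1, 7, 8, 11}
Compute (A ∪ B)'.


U = {1, 2, 3, 4, 5, 6, 7, 8, 9, 10, 11}
A = {2, 3, 6, 7}, B = {1, 7, 8, 11}
A ∪ B = {1, 2, 3, 6, 7, 8, 11}
(A ∪ B)' = U \ (A ∪ B) = {4, 5, 9, 10}
Verification via A' ∩ B': A' = {1, 4, 5, 8, 9, 10, 11}, B' = {2, 3, 4, 5, 6, 9, 10}
A' ∩ B' = {4, 5, 9, 10} ✓

{4, 5, 9, 10}


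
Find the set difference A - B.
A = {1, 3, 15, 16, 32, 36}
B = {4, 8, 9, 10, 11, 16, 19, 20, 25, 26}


Set A = {1, 3, 15, 16, 32, 36}
Set B = {4, 8, 9, 10, 11, 16, 19, 20, 25, 26}
A \ B includes elements in A that are not in B.
Check each element of A:
1 (not in B, keep), 3 (not in B, keep), 15 (not in B, keep), 16 (in B, remove), 32 (not in B, keep), 36 (not in B, keep)
A \ B = {1, 3, 15, 32, 36}

{1, 3, 15, 32, 36}


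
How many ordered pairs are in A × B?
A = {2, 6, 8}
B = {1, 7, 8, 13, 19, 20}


Set A = {2, 6, 8} has 3 elements.
Set B = {1, 7, 8, 13, 19, 20} has 6 elements.
|A × B| = |A| × |B| = 3 × 6 = 18

18


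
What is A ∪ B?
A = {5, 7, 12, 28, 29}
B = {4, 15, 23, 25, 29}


Set A = {5, 7, 12, 28, 29}
Set B = {4, 15, 23, 25, 29}
A ∪ B includes all elements in either set.
Elements from A: {5, 7, 12, 28, 29}
Elements from B not already included: {4, 15, 23, 25}
A ∪ B = {4, 5, 7, 12, 15, 23, 25, 28, 29}

{4, 5, 7, 12, 15, 23, 25, 28, 29}


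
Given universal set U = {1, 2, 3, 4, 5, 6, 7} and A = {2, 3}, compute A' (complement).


Universal set U = {1, 2, 3, 4, 5, 6, 7}
Set A = {2, 3}
A' = U \ A = elements in U but not in A
Checking each element of U:
1 (not in A, include), 2 (in A, exclude), 3 (in A, exclude), 4 (not in A, include), 5 (not in A, include), 6 (not in A, include), 7 (not in A, include)
A' = {1, 4, 5, 6, 7}

{1, 4, 5, 6, 7}


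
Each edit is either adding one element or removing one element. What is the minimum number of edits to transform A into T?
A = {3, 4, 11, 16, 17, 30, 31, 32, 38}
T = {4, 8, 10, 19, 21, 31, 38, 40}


Set A = {3, 4, 11, 16, 17, 30, 31, 32, 38}
Set T = {4, 8, 10, 19, 21, 31, 38, 40}
Elements to remove from A (in A, not in T): {3, 11, 16, 17, 30, 32} → 6 removals
Elements to add to A (in T, not in A): {8, 10, 19, 21, 40} → 5 additions
Total edits = 6 + 5 = 11

11


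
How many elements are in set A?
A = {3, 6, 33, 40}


Set A = {3, 6, 33, 40}
Listing elements: 3, 6, 33, 40
Counting: 4 elements
|A| = 4

4


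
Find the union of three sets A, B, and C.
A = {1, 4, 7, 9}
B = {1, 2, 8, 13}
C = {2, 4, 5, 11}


Set A = {1, 4, 7, 9}
Set B = {1, 2, 8, 13}
Set C = {2, 4, 5, 11}
First, A ∪ B = {1, 2, 4, 7, 8, 9, 13}
Then, (A ∪ B) ∪ C = {1, 2, 4, 5, 7, 8, 9, 11, 13}

{1, 2, 4, 5, 7, 8, 9, 11, 13}


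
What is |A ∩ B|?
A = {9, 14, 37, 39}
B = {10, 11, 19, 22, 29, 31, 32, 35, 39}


Set A = {9, 14, 37, 39}
Set B = {10, 11, 19, 22, 29, 31, 32, 35, 39}
A ∩ B = {39}
|A ∩ B| = 1

1


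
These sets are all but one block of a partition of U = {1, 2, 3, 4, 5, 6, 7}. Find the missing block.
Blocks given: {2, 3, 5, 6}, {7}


U = {1, 2, 3, 4, 5, 6, 7}
Shown blocks: {2, 3, 5, 6}, {7}
A partition's blocks are pairwise disjoint and cover U, so the missing block = U \ (union of shown blocks).
Union of shown blocks: {2, 3, 5, 6, 7}
Missing block = U \ (union) = {1, 4}

{1, 4}


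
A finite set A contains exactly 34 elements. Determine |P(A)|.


The set has 34 elements.
The power set contains all possible subsets.
|P(A)| = 2^|A| = 2^34 = 17179869184

17179869184


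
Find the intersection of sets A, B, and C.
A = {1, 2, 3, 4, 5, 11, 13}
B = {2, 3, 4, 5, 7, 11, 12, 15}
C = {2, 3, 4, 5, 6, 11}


Set A = {1, 2, 3, 4, 5, 11, 13}
Set B = {2, 3, 4, 5, 7, 11, 12, 15}
Set C = {2, 3, 4, 5, 6, 11}
First, A ∩ B = {2, 3, 4, 5, 11}
Then, (A ∩ B) ∩ C = {2, 3, 4, 5, 11}

{2, 3, 4, 5, 11}


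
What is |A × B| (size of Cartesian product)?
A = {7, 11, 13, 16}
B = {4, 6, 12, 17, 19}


Set A = {7, 11, 13, 16} has 4 elements.
Set B = {4, 6, 12, 17, 19} has 5 elements.
|A × B| = |A| × |B| = 4 × 5 = 20

20


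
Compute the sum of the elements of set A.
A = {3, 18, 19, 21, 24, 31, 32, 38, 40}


Set A = {3, 18, 19, 21, 24, 31, 32, 38, 40}
Sum = 3 + 18 + 19 + 21 + 24 + 31 + 32 + 38 + 40 = 226

226


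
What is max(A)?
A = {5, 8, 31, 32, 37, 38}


Set A = {5, 8, 31, 32, 37, 38}
Elements in ascending order: 5, 8, 31, 32, 37, 38
The largest element is 38.

38


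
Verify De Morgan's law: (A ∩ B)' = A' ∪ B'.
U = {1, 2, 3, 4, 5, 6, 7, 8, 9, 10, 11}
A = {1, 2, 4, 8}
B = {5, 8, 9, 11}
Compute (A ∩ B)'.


U = {1, 2, 3, 4, 5, 6, 7, 8, 9, 10, 11}
A = {1, 2, 4, 8}, B = {5, 8, 9, 11}
A ∩ B = {8}
(A ∩ B)' = U \ (A ∩ B) = {1, 2, 3, 4, 5, 6, 7, 9, 10, 11}
Verification via A' ∪ B': A' = {3, 5, 6, 7, 9, 10, 11}, B' = {1, 2, 3, 4, 6, 7, 10}
A' ∪ B' = {1, 2, 3, 4, 5, 6, 7, 9, 10, 11} ✓

{1, 2, 3, 4, 5, 6, 7, 9, 10, 11}


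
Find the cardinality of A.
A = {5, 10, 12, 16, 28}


Set A = {5, 10, 12, 16, 28}
Listing elements: 5, 10, 12, 16, 28
Counting: 5 elements
|A| = 5

5


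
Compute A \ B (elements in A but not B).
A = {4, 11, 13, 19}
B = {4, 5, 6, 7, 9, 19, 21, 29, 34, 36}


Set A = {4, 11, 13, 19}
Set B = {4, 5, 6, 7, 9, 19, 21, 29, 34, 36}
A \ B includes elements in A that are not in B.
Check each element of A:
4 (in B, remove), 11 (not in B, keep), 13 (not in B, keep), 19 (in B, remove)
A \ B = {11, 13}

{11, 13}


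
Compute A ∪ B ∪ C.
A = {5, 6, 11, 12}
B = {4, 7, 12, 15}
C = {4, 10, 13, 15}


Set A = {5, 6, 11, 12}
Set B = {4, 7, 12, 15}
Set C = {4, 10, 13, 15}
First, A ∪ B = {4, 5, 6, 7, 11, 12, 15}
Then, (A ∪ B) ∪ C = {4, 5, 6, 7, 10, 11, 12, 13, 15}

{4, 5, 6, 7, 10, 11, 12, 13, 15}


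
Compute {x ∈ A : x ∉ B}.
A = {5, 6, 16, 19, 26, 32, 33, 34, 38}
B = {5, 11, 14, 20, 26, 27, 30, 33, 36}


Set A = {5, 6, 16, 19, 26, 32, 33, 34, 38}
Set B = {5, 11, 14, 20, 26, 27, 30, 33, 36}
Check each element of A against B:
5 ∈ B, 6 ∉ B (include), 16 ∉ B (include), 19 ∉ B (include), 26 ∈ B, 32 ∉ B (include), 33 ∈ B, 34 ∉ B (include), 38 ∉ B (include)
Elements of A not in B: {6, 16, 19, 32, 34, 38}

{6, 16, 19, 32, 34, 38}


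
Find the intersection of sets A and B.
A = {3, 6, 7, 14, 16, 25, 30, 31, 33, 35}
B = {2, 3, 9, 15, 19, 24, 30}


Set A = {3, 6, 7, 14, 16, 25, 30, 31, 33, 35}
Set B = {2, 3, 9, 15, 19, 24, 30}
A ∩ B includes only elements in both sets.
Check each element of A against B:
3 ✓, 6 ✗, 7 ✗, 14 ✗, 16 ✗, 25 ✗, 30 ✓, 31 ✗, 33 ✗, 35 ✗
A ∩ B = {3, 30}

{3, 30}


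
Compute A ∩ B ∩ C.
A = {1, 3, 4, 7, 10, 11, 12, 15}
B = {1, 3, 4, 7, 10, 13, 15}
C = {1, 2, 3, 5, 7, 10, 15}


Set A = {1, 3, 4, 7, 10, 11, 12, 15}
Set B = {1, 3, 4, 7, 10, 13, 15}
Set C = {1, 2, 3, 5, 7, 10, 15}
First, A ∩ B = {1, 3, 4, 7, 10, 15}
Then, (A ∩ B) ∩ C = {1, 3, 7, 10, 15}

{1, 3, 7, 10, 15}


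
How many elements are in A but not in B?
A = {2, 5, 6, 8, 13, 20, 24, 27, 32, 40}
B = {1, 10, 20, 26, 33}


Set A = {2, 5, 6, 8, 13, 20, 24, 27, 32, 40}
Set B = {1, 10, 20, 26, 33}
A \ B = {2, 5, 6, 8, 13, 24, 27, 32, 40}
|A \ B| = 9

9


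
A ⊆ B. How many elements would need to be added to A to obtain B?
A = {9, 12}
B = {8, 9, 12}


Set A = {9, 12}, |A| = 2
Set B = {8, 9, 12}, |B| = 3
Since A ⊆ B: B \ A = {8}
|B| - |A| = 3 - 2 = 1

1


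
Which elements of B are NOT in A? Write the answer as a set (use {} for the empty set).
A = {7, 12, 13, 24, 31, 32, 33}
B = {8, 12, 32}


Set A = {7, 12, 13, 24, 31, 32, 33}
Set B = {8, 12, 32}
Check each element of B against A:
8 ∉ A (include), 12 ∈ A, 32 ∈ A
Elements of B not in A: {8}

{8}


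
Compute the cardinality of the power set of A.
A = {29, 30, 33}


Set A = {29, 30, 33}
|A| = 3
The power set P(A) contains all subsets of A.
|P(A)| = 2^|A| = 2^3 = 8

8


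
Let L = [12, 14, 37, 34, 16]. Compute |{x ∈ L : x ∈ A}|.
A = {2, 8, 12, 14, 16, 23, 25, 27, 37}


Set A = {2, 8, 12, 14, 16, 23, 25, 27, 37}
Candidates: [12, 14, 37, 34, 16]
Check each candidate:
12 ∈ A, 14 ∈ A, 37 ∈ A, 34 ∉ A, 16 ∈ A
Count of candidates in A: 4

4


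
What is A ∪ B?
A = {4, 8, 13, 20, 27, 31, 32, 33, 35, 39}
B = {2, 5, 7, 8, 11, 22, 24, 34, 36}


Set A = {4, 8, 13, 20, 27, 31, 32, 33, 35, 39}
Set B = {2, 5, 7, 8, 11, 22, 24, 34, 36}
A ∪ B includes all elements in either set.
Elements from A: {4, 8, 13, 20, 27, 31, 32, 33, 35, 39}
Elements from B not already included: {2, 5, 7, 11, 22, 24, 34, 36}
A ∪ B = {2, 4, 5, 7, 8, 11, 13, 20, 22, 24, 27, 31, 32, 33, 34, 35, 36, 39}

{2, 4, 5, 7, 8, 11, 13, 20, 22, 24, 27, 31, 32, 33, 34, 35, 36, 39}


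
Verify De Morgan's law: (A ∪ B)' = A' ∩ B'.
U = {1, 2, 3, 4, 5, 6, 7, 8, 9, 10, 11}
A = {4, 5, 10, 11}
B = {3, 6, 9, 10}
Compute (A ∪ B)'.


U = {1, 2, 3, 4, 5, 6, 7, 8, 9, 10, 11}
A = {4, 5, 10, 11}, B = {3, 6, 9, 10}
A ∪ B = {3, 4, 5, 6, 9, 10, 11}
(A ∪ B)' = U \ (A ∪ B) = {1, 2, 7, 8}
Verification via A' ∩ B': A' = {1, 2, 3, 6, 7, 8, 9}, B' = {1, 2, 4, 5, 7, 8, 11}
A' ∩ B' = {1, 2, 7, 8} ✓

{1, 2, 7, 8}


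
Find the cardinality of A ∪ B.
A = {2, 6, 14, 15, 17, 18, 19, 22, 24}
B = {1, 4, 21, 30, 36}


Set A = {2, 6, 14, 15, 17, 18, 19, 22, 24}, |A| = 9
Set B = {1, 4, 21, 30, 36}, |B| = 5
A ∩ B = {}, |A ∩ B| = 0
|A ∪ B| = |A| + |B| - |A ∩ B| = 9 + 5 - 0 = 14

14


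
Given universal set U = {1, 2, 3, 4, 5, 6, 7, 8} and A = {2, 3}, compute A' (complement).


Universal set U = {1, 2, 3, 4, 5, 6, 7, 8}
Set A = {2, 3}
A' = U \ A = elements in U but not in A
Checking each element of U:
1 (not in A, include), 2 (in A, exclude), 3 (in A, exclude), 4 (not in A, include), 5 (not in A, include), 6 (not in A, include), 7 (not in A, include), 8 (not in A, include)
A' = {1, 4, 5, 6, 7, 8}

{1, 4, 5, 6, 7, 8}


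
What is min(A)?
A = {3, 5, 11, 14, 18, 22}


Set A = {3, 5, 11, 14, 18, 22}
Elements in ascending order: 3, 5, 11, 14, 18, 22
The smallest element is 3.

3


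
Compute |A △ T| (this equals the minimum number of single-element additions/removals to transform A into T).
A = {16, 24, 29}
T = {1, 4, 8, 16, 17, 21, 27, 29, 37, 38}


Set A = {16, 24, 29}
Set T = {1, 4, 8, 16, 17, 21, 27, 29, 37, 38}
Elements to remove from A (in A, not in T): {24} → 1 removals
Elements to add to A (in T, not in A): {1, 4, 8, 17, 21, 27, 37, 38} → 8 additions
Total edits = 1 + 8 = 9

9


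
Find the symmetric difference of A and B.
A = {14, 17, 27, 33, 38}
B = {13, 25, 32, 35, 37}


Set A = {14, 17, 27, 33, 38}
Set B = {13, 25, 32, 35, 37}
A △ B = (A \ B) ∪ (B \ A)
Elements in A but not B: {14, 17, 27, 33, 38}
Elements in B but not A: {13, 25, 32, 35, 37}
A △ B = {13, 14, 17, 25, 27, 32, 33, 35, 37, 38}

{13, 14, 17, 25, 27, 32, 33, 35, 37, 38}


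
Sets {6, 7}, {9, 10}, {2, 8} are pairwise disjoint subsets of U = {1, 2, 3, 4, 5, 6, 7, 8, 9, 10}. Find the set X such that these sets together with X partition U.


U = {1, 2, 3, 4, 5, 6, 7, 8, 9, 10}
Shown blocks: {6, 7}, {9, 10}, {2, 8}
A partition's blocks are pairwise disjoint and cover U, so the missing block = U \ (union of shown blocks).
Union of shown blocks: {2, 6, 7, 8, 9, 10}
Missing block = U \ (union) = {1, 3, 4, 5}

{1, 3, 4, 5}


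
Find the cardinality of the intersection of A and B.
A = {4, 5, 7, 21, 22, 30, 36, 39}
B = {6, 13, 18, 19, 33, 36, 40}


Set A = {4, 5, 7, 21, 22, 30, 36, 39}
Set B = {6, 13, 18, 19, 33, 36, 40}
A ∩ B = {36}
|A ∩ B| = 1

1


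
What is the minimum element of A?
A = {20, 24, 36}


Set A = {20, 24, 36}
Elements in ascending order: 20, 24, 36
The smallest element is 20.

20


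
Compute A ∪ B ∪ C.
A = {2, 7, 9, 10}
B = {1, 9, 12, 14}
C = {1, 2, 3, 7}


Set A = {2, 7, 9, 10}
Set B = {1, 9, 12, 14}
Set C = {1, 2, 3, 7}
First, A ∪ B = {1, 2, 7, 9, 10, 12, 14}
Then, (A ∪ B) ∪ C = {1, 2, 3, 7, 9, 10, 12, 14}

{1, 2, 3, 7, 9, 10, 12, 14}


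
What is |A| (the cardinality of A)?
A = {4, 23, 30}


Set A = {4, 23, 30}
Listing elements: 4, 23, 30
Counting: 3 elements
|A| = 3

3


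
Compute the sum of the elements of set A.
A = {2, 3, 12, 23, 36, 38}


Set A = {2, 3, 12, 23, 36, 38}
Sum = 2 + 3 + 12 + 23 + 36 + 38 = 114

114


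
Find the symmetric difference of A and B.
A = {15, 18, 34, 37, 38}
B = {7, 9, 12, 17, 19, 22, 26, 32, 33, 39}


Set A = {15, 18, 34, 37, 38}
Set B = {7, 9, 12, 17, 19, 22, 26, 32, 33, 39}
A △ B = (A \ B) ∪ (B \ A)
Elements in A but not B: {15, 18, 34, 37, 38}
Elements in B but not A: {7, 9, 12, 17, 19, 22, 26, 32, 33, 39}
A △ B = {7, 9, 12, 15, 17, 18, 19, 22, 26, 32, 33, 34, 37, 38, 39}

{7, 9, 12, 15, 17, 18, 19, 22, 26, 32, 33, 34, 37, 38, 39}


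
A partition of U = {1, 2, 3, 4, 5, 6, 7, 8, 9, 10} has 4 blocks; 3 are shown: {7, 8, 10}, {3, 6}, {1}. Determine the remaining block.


U = {1, 2, 3, 4, 5, 6, 7, 8, 9, 10}
Shown blocks: {7, 8, 10}, {3, 6}, {1}
A partition's blocks are pairwise disjoint and cover U, so the missing block = U \ (union of shown blocks).
Union of shown blocks: {1, 3, 6, 7, 8, 10}
Missing block = U \ (union) = {2, 4, 5, 9}

{2, 4, 5, 9}


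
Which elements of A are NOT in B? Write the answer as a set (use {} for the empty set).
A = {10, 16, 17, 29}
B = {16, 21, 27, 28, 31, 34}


Set A = {10, 16, 17, 29}
Set B = {16, 21, 27, 28, 31, 34}
Check each element of A against B:
10 ∉ B (include), 16 ∈ B, 17 ∉ B (include), 29 ∉ B (include)
Elements of A not in B: {10, 17, 29}

{10, 17, 29}


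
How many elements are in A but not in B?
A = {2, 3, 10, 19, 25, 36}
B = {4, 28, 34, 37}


Set A = {2, 3, 10, 19, 25, 36}
Set B = {4, 28, 34, 37}
A \ B = {2, 3, 10, 19, 25, 36}
|A \ B| = 6

6


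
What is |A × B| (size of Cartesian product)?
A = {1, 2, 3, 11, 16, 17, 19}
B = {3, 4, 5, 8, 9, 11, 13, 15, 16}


Set A = {1, 2, 3, 11, 16, 17, 19} has 7 elements.
Set B = {3, 4, 5, 8, 9, 11, 13, 15, 16} has 9 elements.
|A × B| = |A| × |B| = 7 × 9 = 63

63


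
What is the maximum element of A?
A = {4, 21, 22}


Set A = {4, 21, 22}
Elements in ascending order: 4, 21, 22
The largest element is 22.

22


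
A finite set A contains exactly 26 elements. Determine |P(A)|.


The set has 26 elements.
The power set contains all possible subsets.
|P(A)| = 2^|A| = 2^26 = 67108864

67108864


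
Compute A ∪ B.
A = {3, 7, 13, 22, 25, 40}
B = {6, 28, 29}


Set A = {3, 7, 13, 22, 25, 40}
Set B = {6, 28, 29}
A ∪ B includes all elements in either set.
Elements from A: {3, 7, 13, 22, 25, 40}
Elements from B not already included: {6, 28, 29}
A ∪ B = {3, 6, 7, 13, 22, 25, 28, 29, 40}

{3, 6, 7, 13, 22, 25, 28, 29, 40}


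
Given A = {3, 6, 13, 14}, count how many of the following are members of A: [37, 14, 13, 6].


Set A = {3, 6, 13, 14}
Candidates: [37, 14, 13, 6]
Check each candidate:
37 ∉ A, 14 ∈ A, 13 ∈ A, 6 ∈ A
Count of candidates in A: 3

3


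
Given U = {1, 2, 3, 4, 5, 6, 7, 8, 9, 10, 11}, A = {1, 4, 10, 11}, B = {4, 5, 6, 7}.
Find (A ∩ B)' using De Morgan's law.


U = {1, 2, 3, 4, 5, 6, 7, 8, 9, 10, 11}
A = {1, 4, 10, 11}, B = {4, 5, 6, 7}
A ∩ B = {4}
(A ∩ B)' = U \ (A ∩ B) = {1, 2, 3, 5, 6, 7, 8, 9, 10, 11}
Verification via A' ∪ B': A' = {2, 3, 5, 6, 7, 8, 9}, B' = {1, 2, 3, 8, 9, 10, 11}
A' ∪ B' = {1, 2, 3, 5, 6, 7, 8, 9, 10, 11} ✓

{1, 2, 3, 5, 6, 7, 8, 9, 10, 11}


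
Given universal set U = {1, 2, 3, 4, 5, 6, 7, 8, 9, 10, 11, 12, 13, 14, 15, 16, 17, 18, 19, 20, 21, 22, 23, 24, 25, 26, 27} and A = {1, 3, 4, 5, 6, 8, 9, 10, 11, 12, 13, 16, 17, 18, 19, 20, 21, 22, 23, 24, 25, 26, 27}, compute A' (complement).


Universal set U = {1, 2, 3, 4, 5, 6, 7, 8, 9, 10, 11, 12, 13, 14, 15, 16, 17, 18, 19, 20, 21, 22, 23, 24, 25, 26, 27}
Set A = {1, 3, 4, 5, 6, 8, 9, 10, 11, 12, 13, 16, 17, 18, 19, 20, 21, 22, 23, 24, 25, 26, 27}
A' = U \ A = elements in U but not in A
Checking each element of U:
1 (in A, exclude), 2 (not in A, include), 3 (in A, exclude), 4 (in A, exclude), 5 (in A, exclude), 6 (in A, exclude), 7 (not in A, include), 8 (in A, exclude), 9 (in A, exclude), 10 (in A, exclude), 11 (in A, exclude), 12 (in A, exclude), 13 (in A, exclude), 14 (not in A, include), 15 (not in A, include), 16 (in A, exclude), 17 (in A, exclude), 18 (in A, exclude), 19 (in A, exclude), 20 (in A, exclude), 21 (in A, exclude), 22 (in A, exclude), 23 (in A, exclude), 24 (in A, exclude), 25 (in A, exclude), 26 (in A, exclude), 27 (in A, exclude)
A' = {2, 7, 14, 15}

{2, 7, 14, 15}


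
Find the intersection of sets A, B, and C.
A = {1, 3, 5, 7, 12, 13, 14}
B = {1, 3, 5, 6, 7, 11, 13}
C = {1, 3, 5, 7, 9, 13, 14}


Set A = {1, 3, 5, 7, 12, 13, 14}
Set B = {1, 3, 5, 6, 7, 11, 13}
Set C = {1, 3, 5, 7, 9, 13, 14}
First, A ∩ B = {1, 3, 5, 7, 13}
Then, (A ∩ B) ∩ C = {1, 3, 5, 7, 13}

{1, 3, 5, 7, 13}


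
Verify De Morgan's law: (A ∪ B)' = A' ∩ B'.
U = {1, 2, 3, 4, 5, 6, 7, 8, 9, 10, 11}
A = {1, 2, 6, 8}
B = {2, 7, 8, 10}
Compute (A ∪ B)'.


U = {1, 2, 3, 4, 5, 6, 7, 8, 9, 10, 11}
A = {1, 2, 6, 8}, B = {2, 7, 8, 10}
A ∪ B = {1, 2, 6, 7, 8, 10}
(A ∪ B)' = U \ (A ∪ B) = {3, 4, 5, 9, 11}
Verification via A' ∩ B': A' = {3, 4, 5, 7, 9, 10, 11}, B' = {1, 3, 4, 5, 6, 9, 11}
A' ∩ B' = {3, 4, 5, 9, 11} ✓

{3, 4, 5, 9, 11}


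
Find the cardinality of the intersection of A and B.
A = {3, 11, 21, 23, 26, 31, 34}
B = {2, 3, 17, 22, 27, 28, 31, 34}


Set A = {3, 11, 21, 23, 26, 31, 34}
Set B = {2, 3, 17, 22, 27, 28, 31, 34}
A ∩ B = {3, 31, 34}
|A ∩ B| = 3

3


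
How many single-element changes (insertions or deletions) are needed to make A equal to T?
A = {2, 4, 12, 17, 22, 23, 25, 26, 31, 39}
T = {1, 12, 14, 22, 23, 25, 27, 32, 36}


Set A = {2, 4, 12, 17, 22, 23, 25, 26, 31, 39}
Set T = {1, 12, 14, 22, 23, 25, 27, 32, 36}
Elements to remove from A (in A, not in T): {2, 4, 17, 26, 31, 39} → 6 removals
Elements to add to A (in T, not in A): {1, 14, 27, 32, 36} → 5 additions
Total edits = 6 + 5 = 11

11


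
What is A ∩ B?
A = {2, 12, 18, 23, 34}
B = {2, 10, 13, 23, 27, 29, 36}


Set A = {2, 12, 18, 23, 34}
Set B = {2, 10, 13, 23, 27, 29, 36}
A ∩ B includes only elements in both sets.
Check each element of A against B:
2 ✓, 12 ✗, 18 ✗, 23 ✓, 34 ✗
A ∩ B = {2, 23}

{2, 23}


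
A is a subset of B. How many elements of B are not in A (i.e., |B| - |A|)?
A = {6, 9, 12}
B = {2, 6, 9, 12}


Set A = {6, 9, 12}, |A| = 3
Set B = {2, 6, 9, 12}, |B| = 4
Since A ⊆ B: B \ A = {2}
|B| - |A| = 4 - 3 = 1

1


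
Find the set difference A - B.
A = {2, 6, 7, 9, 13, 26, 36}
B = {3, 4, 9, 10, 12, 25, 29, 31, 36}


Set A = {2, 6, 7, 9, 13, 26, 36}
Set B = {3, 4, 9, 10, 12, 25, 29, 31, 36}
A \ B includes elements in A that are not in B.
Check each element of A:
2 (not in B, keep), 6 (not in B, keep), 7 (not in B, keep), 9 (in B, remove), 13 (not in B, keep), 26 (not in B, keep), 36 (in B, remove)
A \ B = {2, 6, 7, 13, 26}

{2, 6, 7, 13, 26}


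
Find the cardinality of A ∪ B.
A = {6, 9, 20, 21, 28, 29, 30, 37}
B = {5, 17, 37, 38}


Set A = {6, 9, 20, 21, 28, 29, 30, 37}, |A| = 8
Set B = {5, 17, 37, 38}, |B| = 4
A ∩ B = {37}, |A ∩ B| = 1
|A ∪ B| = |A| + |B| - |A ∩ B| = 8 + 4 - 1 = 11

11


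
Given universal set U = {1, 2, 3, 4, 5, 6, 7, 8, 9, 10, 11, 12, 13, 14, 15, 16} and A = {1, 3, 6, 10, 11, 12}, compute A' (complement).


Universal set U = {1, 2, 3, 4, 5, 6, 7, 8, 9, 10, 11, 12, 13, 14, 15, 16}
Set A = {1, 3, 6, 10, 11, 12}
A' = U \ A = elements in U but not in A
Checking each element of U:
1 (in A, exclude), 2 (not in A, include), 3 (in A, exclude), 4 (not in A, include), 5 (not in A, include), 6 (in A, exclude), 7 (not in A, include), 8 (not in A, include), 9 (not in A, include), 10 (in A, exclude), 11 (in A, exclude), 12 (in A, exclude), 13 (not in A, include), 14 (not in A, include), 15 (not in A, include), 16 (not in A, include)
A' = {2, 4, 5, 7, 8, 9, 13, 14, 15, 16}

{2, 4, 5, 7, 8, 9, 13, 14, 15, 16}


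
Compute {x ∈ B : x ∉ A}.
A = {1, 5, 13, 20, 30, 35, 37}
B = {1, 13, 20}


Set A = {1, 5, 13, 20, 30, 35, 37}
Set B = {1, 13, 20}
Check each element of B against A:
1 ∈ A, 13 ∈ A, 20 ∈ A
Elements of B not in A: {}

{}


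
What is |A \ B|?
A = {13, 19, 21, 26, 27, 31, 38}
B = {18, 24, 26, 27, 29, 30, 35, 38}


Set A = {13, 19, 21, 26, 27, 31, 38}
Set B = {18, 24, 26, 27, 29, 30, 35, 38}
A \ B = {13, 19, 21, 31}
|A \ B| = 4

4


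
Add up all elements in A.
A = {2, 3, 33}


Set A = {2, 3, 33}
Sum = 2 + 3 + 33 = 38

38


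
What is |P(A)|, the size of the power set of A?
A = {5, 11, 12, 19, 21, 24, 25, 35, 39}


Set A = {5, 11, 12, 19, 21, 24, 25, 35, 39}
|A| = 9
The power set P(A) contains all subsets of A.
|P(A)| = 2^|A| = 2^9 = 512

512


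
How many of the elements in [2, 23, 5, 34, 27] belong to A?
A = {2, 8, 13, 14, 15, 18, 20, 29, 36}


Set A = {2, 8, 13, 14, 15, 18, 20, 29, 36}
Candidates: [2, 23, 5, 34, 27]
Check each candidate:
2 ∈ A, 23 ∉ A, 5 ∉ A, 34 ∉ A, 27 ∉ A
Count of candidates in A: 1

1


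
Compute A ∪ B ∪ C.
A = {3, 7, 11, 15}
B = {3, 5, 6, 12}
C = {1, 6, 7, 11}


Set A = {3, 7, 11, 15}
Set B = {3, 5, 6, 12}
Set C = {1, 6, 7, 11}
First, A ∪ B = {3, 5, 6, 7, 11, 12, 15}
Then, (A ∪ B) ∪ C = {1, 3, 5, 6, 7, 11, 12, 15}

{1, 3, 5, 6, 7, 11, 12, 15}


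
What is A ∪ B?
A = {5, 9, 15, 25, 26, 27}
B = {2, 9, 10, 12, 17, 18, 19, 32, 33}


Set A = {5, 9, 15, 25, 26, 27}
Set B = {2, 9, 10, 12, 17, 18, 19, 32, 33}
A ∪ B includes all elements in either set.
Elements from A: {5, 9, 15, 25, 26, 27}
Elements from B not already included: {2, 10, 12, 17, 18, 19, 32, 33}
A ∪ B = {2, 5, 9, 10, 12, 15, 17, 18, 19, 25, 26, 27, 32, 33}

{2, 5, 9, 10, 12, 15, 17, 18, 19, 25, 26, 27, 32, 33}


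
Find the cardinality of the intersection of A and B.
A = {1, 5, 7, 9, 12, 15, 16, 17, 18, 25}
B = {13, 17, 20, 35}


Set A = {1, 5, 7, 9, 12, 15, 16, 17, 18, 25}
Set B = {13, 17, 20, 35}
A ∩ B = {17}
|A ∩ B| = 1

1


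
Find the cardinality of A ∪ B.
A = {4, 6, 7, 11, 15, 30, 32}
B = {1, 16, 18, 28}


Set A = {4, 6, 7, 11, 15, 30, 32}, |A| = 7
Set B = {1, 16, 18, 28}, |B| = 4
A ∩ B = {}, |A ∩ B| = 0
|A ∪ B| = |A| + |B| - |A ∩ B| = 7 + 4 - 0 = 11

11


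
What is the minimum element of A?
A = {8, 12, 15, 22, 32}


Set A = {8, 12, 15, 22, 32}
Elements in ascending order: 8, 12, 15, 22, 32
The smallest element is 8.

8


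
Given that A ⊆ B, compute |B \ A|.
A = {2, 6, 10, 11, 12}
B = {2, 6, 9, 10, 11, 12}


Set A = {2, 6, 10, 11, 12}, |A| = 5
Set B = {2, 6, 9, 10, 11, 12}, |B| = 6
Since A ⊆ B: B \ A = {9}
|B| - |A| = 6 - 5 = 1

1


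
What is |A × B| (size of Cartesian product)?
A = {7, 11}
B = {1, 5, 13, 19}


Set A = {7, 11} has 2 elements.
Set B = {1, 5, 13, 19} has 4 elements.
|A × B| = |A| × |B| = 2 × 4 = 8

8


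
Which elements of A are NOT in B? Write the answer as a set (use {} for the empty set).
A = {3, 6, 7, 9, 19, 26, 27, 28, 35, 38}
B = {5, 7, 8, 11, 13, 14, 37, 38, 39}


Set A = {3, 6, 7, 9, 19, 26, 27, 28, 35, 38}
Set B = {5, 7, 8, 11, 13, 14, 37, 38, 39}
Check each element of A against B:
3 ∉ B (include), 6 ∉ B (include), 7 ∈ B, 9 ∉ B (include), 19 ∉ B (include), 26 ∉ B (include), 27 ∉ B (include), 28 ∉ B (include), 35 ∉ B (include), 38 ∈ B
Elements of A not in B: {3, 6, 9, 19, 26, 27, 28, 35}

{3, 6, 9, 19, 26, 27, 28, 35}


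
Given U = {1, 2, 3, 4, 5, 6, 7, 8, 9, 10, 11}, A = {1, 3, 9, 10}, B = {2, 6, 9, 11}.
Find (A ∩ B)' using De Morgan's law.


U = {1, 2, 3, 4, 5, 6, 7, 8, 9, 10, 11}
A = {1, 3, 9, 10}, B = {2, 6, 9, 11}
A ∩ B = {9}
(A ∩ B)' = U \ (A ∩ B) = {1, 2, 3, 4, 5, 6, 7, 8, 10, 11}
Verification via A' ∪ B': A' = {2, 4, 5, 6, 7, 8, 11}, B' = {1, 3, 4, 5, 7, 8, 10}
A' ∪ B' = {1, 2, 3, 4, 5, 6, 7, 8, 10, 11} ✓

{1, 2, 3, 4, 5, 6, 7, 8, 10, 11}


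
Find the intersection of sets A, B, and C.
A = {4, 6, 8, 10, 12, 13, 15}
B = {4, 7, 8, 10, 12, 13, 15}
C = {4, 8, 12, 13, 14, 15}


Set A = {4, 6, 8, 10, 12, 13, 15}
Set B = {4, 7, 8, 10, 12, 13, 15}
Set C = {4, 8, 12, 13, 14, 15}
First, A ∩ B = {4, 8, 10, 12, 13, 15}
Then, (A ∩ B) ∩ C = {4, 8, 12, 13, 15}

{4, 8, 12, 13, 15}


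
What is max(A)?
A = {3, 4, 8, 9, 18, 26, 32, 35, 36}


Set A = {3, 4, 8, 9, 18, 26, 32, 35, 36}
Elements in ascending order: 3, 4, 8, 9, 18, 26, 32, 35, 36
The largest element is 36.

36
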